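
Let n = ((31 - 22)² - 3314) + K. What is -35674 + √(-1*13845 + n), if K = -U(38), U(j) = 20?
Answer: -35674 + I*√17098 ≈ -35674.0 + 130.76*I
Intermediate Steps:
K = -20 (K = -1*20 = -20)
n = -3253 (n = ((31 - 22)² - 3314) - 20 = (9² - 3314) - 20 = (81 - 3314) - 20 = -3233 - 20 = -3253)
-35674 + √(-1*13845 + n) = -35674 + √(-1*13845 - 3253) = -35674 + √(-13845 - 3253) = -35674 + √(-17098) = -35674 + I*√17098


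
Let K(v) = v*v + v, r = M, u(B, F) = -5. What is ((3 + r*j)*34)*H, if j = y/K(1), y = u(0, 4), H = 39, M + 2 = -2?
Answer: 17238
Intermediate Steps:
M = -4 (M = -2 - 2 = -4)
r = -4
y = -5
K(v) = v + v² (K(v) = v² + v = v + v²)
j = -5/2 (j = -5/(1 + 1) = -5/(1*2) = -5/2 ≈ -2.5000)
((3 + r*j)*34)*H = ((3 - 4*(-5/2))*34)*39 = ((3 + 10)*34)*39 = (13*34)*39 = 442*39 = 17238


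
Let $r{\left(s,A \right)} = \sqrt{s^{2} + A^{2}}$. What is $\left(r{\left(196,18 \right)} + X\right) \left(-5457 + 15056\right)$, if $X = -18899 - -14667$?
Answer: $-40622968 + 19198 \sqrt{9685} \approx -3.8734 \cdot 10^{7}$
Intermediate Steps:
$X = -4232$ ($X = -18899 + 14667 = -4232$)
$r{\left(s,A \right)} = \sqrt{A^{2} + s^{2}}$
$\left(r{\left(196,18 \right)} + X\right) \left(-5457 + 15056\right) = \left(\sqrt{18^{2} + 196^{2}} - 4232\right) \left(-5457 + 15056\right) = \left(\sqrt{324 + 38416} - 4232\right) 9599 = \left(\sqrt{38740} - 4232\right) 9599 = \left(2 \sqrt{9685} - 4232\right) 9599 = \left(-4232 + 2 \sqrt{9685}\right) 9599 = -40622968 + 19198 \sqrt{9685}$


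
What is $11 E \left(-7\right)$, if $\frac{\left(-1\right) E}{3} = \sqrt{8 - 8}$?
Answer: $0$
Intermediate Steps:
$E = 0$ ($E = - 3 \sqrt{8 - 8} = - 3 \sqrt{0} = \left(-3\right) 0 = 0$)
$11 E \left(-7\right) = 11 \cdot 0 \left(-7\right) = 0 \left(-7\right) = 0$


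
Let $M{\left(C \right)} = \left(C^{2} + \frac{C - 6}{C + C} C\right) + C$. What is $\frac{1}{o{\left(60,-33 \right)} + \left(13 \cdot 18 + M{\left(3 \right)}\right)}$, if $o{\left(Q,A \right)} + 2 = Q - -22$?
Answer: $\frac{2}{649} \approx 0.0030817$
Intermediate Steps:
$o{\left(Q,A \right)} = 20 + Q$ ($o{\left(Q,A \right)} = -2 + \left(Q - -22\right) = -2 + \left(Q + 22\right) = -2 + \left(22 + Q\right) = 20 + Q$)
$M{\left(C \right)} = -3 + C^{2} + \frac{3 C}{2}$ ($M{\left(C \right)} = \left(C^{2} + \frac{-6 + C}{2 C} C\right) + C = \left(C^{2} + \left(-3 + \frac{C}{2}\right)\right) + C = \left(-3 + C^{2} + \frac{C}{2}\right) + C = -3 + C^{2} + \frac{3 C}{2}$)
$\frac{1}{o{\left(60,-33 \right)} + \left(13 \cdot 18 + M{\left(3 \right)}\right)} = \frac{1}{\left(20 + 60\right) + \left(13 \cdot 18 + \left(-3 + 3^{2} + \frac{3}{2} \cdot 3\right)\right)} = \frac{1}{80 + \left(234 + \left(-3 + 9 + \frac{9}{2}\right)\right)} = \frac{1}{80 + \left(234 + \frac{21}{2}\right)} = \frac{1}{80 + \frac{489}{2}} = \frac{1}{\frac{649}{2}} = \frac{2}{649}$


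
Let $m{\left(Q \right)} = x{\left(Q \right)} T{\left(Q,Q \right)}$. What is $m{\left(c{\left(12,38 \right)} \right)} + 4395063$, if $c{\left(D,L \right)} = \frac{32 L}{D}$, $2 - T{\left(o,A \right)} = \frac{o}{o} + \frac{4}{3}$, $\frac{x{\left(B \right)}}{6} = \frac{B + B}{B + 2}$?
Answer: $\frac{681234157}{155} \approx 4.3951 \cdot 10^{6}$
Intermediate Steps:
$x{\left(B \right)} = \frac{12 B}{2 + B}$ ($x{\left(B \right)} = 6 \frac{B + B}{B + 2} = 6 \frac{2 B}{2 + B} = \frac{12 B}{2 + B}$)
$T{\left(o,A \right)} = - \frac{1}{3}$ ($T{\left(o,A \right)} = 2 - \left(\frac{o}{o} + \frac{4}{3}\right) = 2 - \left(1 + 4 \cdot \frac{1}{3}\right) = 2 - \left(1 + \frac{4}{3}\right) = 2 - \frac{7}{3} = - \frac{1}{3}$)
$c{\left(D,L \right)} = \frac{32 L}{D}$
$m{\left(Q \right)} = - \frac{4 Q}{2 + Q}$ ($m{\left(Q \right)} = \frac{12 Q}{2 + Q} \left(- \frac{1}{3}\right) = - \frac{4 Q}{2 + Q}$)
$m{\left(c{\left(12,38 \right)} \right)} + 4395063 = - \frac{4 \cdot 32 \cdot 38 \cdot \frac{1}{12}}{2 + 32 \cdot 38 \cdot \frac{1}{12}} + 4395063 = \left(-4\right) \frac{304}{3} \frac{1}{2 + \frac{304}{3}} + 4395063 = \left(-4\right) \frac{304}{3} \frac{1}{\frac{310}{3}} + 4395063 = \left(-4\right) \frac{304}{3} \cdot \frac{3}{310} + 4395063 = - \frac{608}{155} + 4395063 = \frac{681234157}{155}$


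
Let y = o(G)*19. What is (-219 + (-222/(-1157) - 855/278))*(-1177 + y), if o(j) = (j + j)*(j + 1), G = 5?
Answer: 2640615741/321646 ≈ 8209.7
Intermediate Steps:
o(j) = 2*j*(1 + j) (o(j) = (2*j)*(1 + j) = 2*j*(1 + j))
y = 1140 (y = (2*5*(1 + 5))*19 = (2*5*6)*19 = 60*19 = 1140)
(-219 + (-222/(-1157) - 855/278))*(-1177 + y) = (-219 + (-222/(-1157) - 855/278))*(-1177 + 1140) = (-219 + (-222*(-1/1157) - 855*1/278))*(-37) = (-219 + (222/1157 - 855/278))*(-37) = (-219 - 927519/321646)*(-37) = -71367993/321646*(-37) = 2640615741/321646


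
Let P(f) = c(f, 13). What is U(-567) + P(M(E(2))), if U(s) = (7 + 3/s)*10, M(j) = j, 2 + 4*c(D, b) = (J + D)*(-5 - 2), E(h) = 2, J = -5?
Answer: 56471/756 ≈ 74.697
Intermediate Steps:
c(D, b) = 33/4 - 7*D/4 (c(D, b) = -1/2 + ((-5 + D)*(-5 - 2))/4 = -1/2 + ((-5 + D)*(-7))/4 = -1/2 + (35 - 7*D)/4 = -1/2 + (35/4 - 7*D/4) = 33/4 - 7*D/4)
U(s) = 70 + 30/s
P(f) = 33/4 - 7*f/4
U(-567) + P(M(E(2))) = (70 + 30/(-567)) + (33/4 - 7/4*2) = (70 + 30*(-1/567)) + (33/4 - 7/2) = (70 - 10/189) + 19/4 = 13220/189 + 19/4 = 56471/756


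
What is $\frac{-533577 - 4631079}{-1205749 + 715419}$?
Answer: $\frac{2582328}{245165} \approx 10.533$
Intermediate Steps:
$\frac{-533577 - 4631079}{-1205749 + 715419} = - \frac{5164656}{-490330} = \left(-5164656\right) \left(- \frac{1}{490330}\right) = \frac{2582328}{245165}$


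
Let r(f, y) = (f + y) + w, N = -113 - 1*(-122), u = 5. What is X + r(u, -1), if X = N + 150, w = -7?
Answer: 156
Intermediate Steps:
N = 9 (N = -113 + 122 = 9)
r(f, y) = -7 + f + y (r(f, y) = (f + y) - 7 = -7 + f + y)
X = 159 (X = 9 + 150 = 159)
X + r(u, -1) = 159 + (-7 + 5 - 1) = 159 - 3 = 156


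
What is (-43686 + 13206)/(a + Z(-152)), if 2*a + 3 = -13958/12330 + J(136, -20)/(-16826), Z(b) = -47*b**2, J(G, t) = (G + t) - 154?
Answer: 3161760199200/112641863119147 ≈ 0.028069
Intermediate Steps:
J(G, t) = -154 + G + t
a = -214195627/103732290 (a = -3/2 + (-13958/12330 + (-154 + 136 - 20)/(-16826))/2 = -3/2 + (-13958*1/12330 - 38*(-1/16826))/2 = -3/2 + (-6979/6165 + 19/8413)/2 = -3/2 + (1/2)*(-58597192/51866145) = -3/2 - 29298596/51866145 = -214195627/103732290 ≈ -2.0649)
(-43686 + 13206)/(a + Z(-152)) = (-43686 + 13206)/(-214195627/103732290 - 47*(-152)**2) = -30480/(-214195627/103732290 - 47*23104) = -30480/(-214195627/103732290 - 1085888) = -30480/(-112641863119147/103732290) = -30480*(-103732290/112641863119147) = 3161760199200/112641863119147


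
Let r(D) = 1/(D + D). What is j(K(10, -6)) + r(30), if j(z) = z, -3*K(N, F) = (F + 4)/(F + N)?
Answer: 11/60 ≈ 0.18333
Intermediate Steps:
K(N, F) = -(4 + F)/(3*(F + N)) (K(N, F) = -(F + 4)/(3*(F + N)) = -(4 + F)/(3*(F + N)))
r(D) = 1/(2*D)
j(K(10, -6)) + r(30) = (-4 - 1*(-6))/(3*(-6 + 10)) + (½)/30 = (⅓)*(-4 + 6)/4 + (½)*(1/30) = (⅓)*(¼)*2 + 1/60 = ⅙ + 1/60 = 11/60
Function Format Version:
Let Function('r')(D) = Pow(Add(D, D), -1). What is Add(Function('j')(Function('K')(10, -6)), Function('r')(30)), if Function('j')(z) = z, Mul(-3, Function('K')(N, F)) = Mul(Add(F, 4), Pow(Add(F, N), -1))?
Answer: Rational(11, 60) ≈ 0.18333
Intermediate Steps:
Function('K')(N, F) = Mul(Rational(-1, 3), Pow(Add(F, N), -1), Add(4, F)) (Function('K')(N, F) = Mul(Rational(-1, 3), Mul(Add(F, 4), Pow(Add(F, N), -1))) = Mul(Rational(-1, 3), Mul(Add(4, F), Pow(Add(F, N), -1))) = Mul(Rational(-1, 3), Mul(Pow(Add(F, N), -1), Add(4, F))) = Mul(Rational(-1, 3), Pow(Add(F, N), -1), Add(4, F)))
Function('r')(D) = Mul(Rational(1, 2), Pow(D, -1)) (Function('r')(D) = Pow(Mul(2, D), -1) = Mul(Rational(1, 2), Pow(D, -1)))
Add(Function('j')(Function('K')(10, -6)), Function('r')(30)) = Add(Mul(Rational(1, 3), Pow(Add(-6, 10), -1), Add(-4, Mul(-1, -6))), Mul(Rational(1, 2), Pow(30, -1))) = Add(Mul(Rational(1, 3), Pow(4, -1), Add(-4, 6)), Mul(Rational(1, 2), Rational(1, 30))) = Add(Mul(Rational(1, 3), Rational(1, 4), 2), Rational(1, 60)) = Add(Rational(1, 6), Rational(1, 60)) = Rational(11, 60)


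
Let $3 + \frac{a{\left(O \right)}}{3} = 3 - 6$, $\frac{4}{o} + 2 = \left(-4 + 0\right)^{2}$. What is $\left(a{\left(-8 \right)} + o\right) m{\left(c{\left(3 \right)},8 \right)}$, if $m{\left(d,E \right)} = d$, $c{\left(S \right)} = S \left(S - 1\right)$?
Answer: $- \frac{744}{7} \approx -106.29$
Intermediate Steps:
$c{\left(S \right)} = S \left(-1 + S\right)$
$o = \frac{2}{7}$ ($o = \frac{4}{-2 + \left(-4 + 0\right)^{2}} = \frac{4}{-2 + \left(-4\right)^{2}} = \frac{4}{-2 + 16} = \frac{4}{14} = 4 \cdot \frac{1}{14} = \frac{2}{7} \approx 0.28571$)
$a{\left(O \right)} = -18$ ($a{\left(O \right)} = -9 + 3 \left(3 - 6\right) = -9 + 3 \left(-3\right) = -9 - 9 = -18$)
$\left(a{\left(-8 \right)} + o\right) m{\left(c{\left(3 \right)},8 \right)} = \left(-18 + \frac{2}{7}\right) 3 \left(-1 + 3\right) = - \frac{124 \cdot 3 \cdot 2}{7} = \left(- \frac{124}{7}\right) 6 = - \frac{744}{7}$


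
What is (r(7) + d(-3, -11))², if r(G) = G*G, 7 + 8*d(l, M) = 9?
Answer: 38809/16 ≈ 2425.6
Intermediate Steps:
d(l, M) = ¼ (d(l, M) = -7/8 + (⅛)*9 = -7/8 + 9/8 = ¼)
r(G) = G²
(r(7) + d(-3, -11))² = (7² + ¼)² = (49 + ¼)² = (197/4)² = 38809/16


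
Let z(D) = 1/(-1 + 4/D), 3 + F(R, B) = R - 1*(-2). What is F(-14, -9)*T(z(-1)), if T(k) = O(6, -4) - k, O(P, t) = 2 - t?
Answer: -93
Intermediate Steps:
F(R, B) = -1 + R (F(R, B) = -3 + (R - 1*(-2)) = -3 + (R + 2) = -3 + (2 + R) = -1 + R)
T(k) = 6 - k (T(k) = (2 - 1*(-4)) - k = (2 + 4) - k = 6 - k)
F(-14, -9)*T(z(-1)) = (-1 - 14)*(6 - (-1)*(-1)/(-4 - 1)) = -15*(6 - (-1)*(-1)/(-5)) = -15*(6 - (-1)*(-1)*(-1)/5) = -15*(6 - 1*(-⅕)) = -15*(6 + ⅕) = -15*31/5 = -93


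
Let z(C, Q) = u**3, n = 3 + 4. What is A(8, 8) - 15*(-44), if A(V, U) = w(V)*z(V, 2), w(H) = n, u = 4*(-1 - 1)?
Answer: -2924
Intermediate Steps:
n = 7
u = -8 (u = 4*(-2) = -8)
w(H) = 7
z(C, Q) = -512 (z(C, Q) = (-8)**3 = -512)
A(V, U) = -3584 (A(V, U) = 7*(-512) = -3584)
A(8, 8) - 15*(-44) = -3584 - 15*(-44) = -3584 + 660 = -2924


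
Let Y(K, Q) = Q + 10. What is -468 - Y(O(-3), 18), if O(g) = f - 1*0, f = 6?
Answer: -496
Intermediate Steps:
O(g) = 6 (O(g) = 6 - 1*0 = 6 + 0 = 6)
Y(K, Q) = 10 + Q
-468 - Y(O(-3), 18) = -468 - (10 + 18) = -468 - 1*28 = -468 - 28 = -496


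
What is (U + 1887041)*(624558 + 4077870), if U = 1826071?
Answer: 17460641835936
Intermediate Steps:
(U + 1887041)*(624558 + 4077870) = (1826071 + 1887041)*(624558 + 4077870) = 3713112*4702428 = 17460641835936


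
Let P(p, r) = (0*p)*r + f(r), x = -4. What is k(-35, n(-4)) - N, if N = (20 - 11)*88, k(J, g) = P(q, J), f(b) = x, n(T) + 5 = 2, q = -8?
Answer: -796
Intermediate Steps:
n(T) = -3 (n(T) = -5 + 2 = -3)
f(b) = -4
P(p, r) = -4 (P(p, r) = (0*p)*r - 4 = 0*r - 4 = 0 - 4 = -4)
k(J, g) = -4
N = 792 (N = 9*88 = 792)
k(-35, n(-4)) - N = -4 - 1*792 = -4 - 792 = -796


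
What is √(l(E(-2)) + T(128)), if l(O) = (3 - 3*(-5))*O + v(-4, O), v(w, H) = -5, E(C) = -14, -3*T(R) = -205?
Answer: I*√1698/3 ≈ 13.736*I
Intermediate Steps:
T(R) = 205/3 (T(R) = -⅓*(-205) = 205/3)
l(O) = -5 + 18*O (l(O) = (3 - 3*(-5))*O - 5 = (3 + 15)*O - 5 = 18*O - 5 = -5 + 18*O)
√(l(E(-2)) + T(128)) = √((-5 + 18*(-14)) + 205/3) = √((-5 - 252) + 205/3) = √(-257 + 205/3) = √(-566/3) = I*√1698/3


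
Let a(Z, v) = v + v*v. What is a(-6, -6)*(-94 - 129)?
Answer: -6690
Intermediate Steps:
a(Z, v) = v + v²
a(-6, -6)*(-94 - 129) = (-6*(1 - 6))*(-94 - 129) = -6*(-5)*(-223) = 30*(-223) = -6690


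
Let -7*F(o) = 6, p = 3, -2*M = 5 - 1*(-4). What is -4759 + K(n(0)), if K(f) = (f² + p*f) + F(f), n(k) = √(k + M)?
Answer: -66701/14 + 9*I*√2/2 ≈ -4764.4 + 6.364*I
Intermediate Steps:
M = -9/2 (M = -(5 - 1*(-4))/2 = -(5 + 4)/2 = -½*9 = -9/2 ≈ -4.5000)
n(k) = √(-9/2 + k) (n(k) = √(k - 9/2) = √(-9/2 + k))
F(o) = -6/7 (F(o) = -⅐*6 = -6/7)
K(f) = -6/7 + f² + 3*f (K(f) = (f² + 3*f) - 6/7 = -6/7 + f² + 3*f)
-4759 + K(n(0)) = -4759 + (-6/7 + (√(-18 + 4*0)/2)² + 3*(√(-18 + 4*0)/2)) = -4759 + (-6/7 + (√(-18 + 0)/2)² + 3*(√(-18 + 0)/2)) = -4759 + (-6/7 + (√(-18)/2)² + 3*(√(-18)/2)) = -4759 + (-6/7 + ((3*I*√2)/2)² + 3*((3*I*√2)/2)) = -4759 + (-6/7 + (3*I*√2/2)² + 3*(3*I*√2/2)) = -4759 + (-6/7 - 9/2 + 9*I*√2/2) = -4759 + (-75/14 + 9*I*√2/2) = -66701/14 + 9*I*√2/2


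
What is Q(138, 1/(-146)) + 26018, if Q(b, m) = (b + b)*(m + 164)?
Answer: 5203448/73 ≈ 71280.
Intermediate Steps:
Q(b, m) = 2*b*(164 + m) (Q(b, m) = (2*b)*(164 + m) = 2*b*(164 + m))
Q(138, 1/(-146)) + 26018 = 2*138*(164 + 1/(-146)) + 26018 = 2*138*(164 - 1/146) + 26018 = 2*138*(23943/146) + 26018 = 3304134/73 + 26018 = 5203448/73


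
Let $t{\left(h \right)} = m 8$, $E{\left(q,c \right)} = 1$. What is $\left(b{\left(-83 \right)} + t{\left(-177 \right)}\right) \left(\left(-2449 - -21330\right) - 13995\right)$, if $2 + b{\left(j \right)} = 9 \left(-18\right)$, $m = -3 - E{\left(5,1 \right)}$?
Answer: $-957656$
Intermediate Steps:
$m = -4$ ($m = -3 - 1 = -4$)
$t{\left(h \right)} = -32$ ($t{\left(h \right)} = \left(-4\right) 8 = -32$)
$b{\left(j \right)} = -164$ ($b{\left(j \right)} = -2 + 9 \left(-18\right) = -2 - 162 = -164$)
$\left(b{\left(-83 \right)} + t{\left(-177 \right)}\right) \left(\left(-2449 - -21330\right) - 13995\right) = \left(-164 - 32\right) \left(\left(-2449 - -21330\right) - 13995\right) = - 196 \left(\left(-2449 + 21330\right) - 13995\right) = - 196 \left(18881 - 13995\right) = \left(-196\right) 4886 = -957656$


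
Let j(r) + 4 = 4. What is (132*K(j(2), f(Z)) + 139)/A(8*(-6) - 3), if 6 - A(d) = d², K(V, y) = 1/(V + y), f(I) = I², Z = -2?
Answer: -172/2595 ≈ -0.066281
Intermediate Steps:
j(r) = 0 (j(r) = -4 + 4 = 0)
A(d) = 6 - d²
(132*K(j(2), f(Z)) + 139)/A(8*(-6) - 3) = (132/(0 + (-2)²) + 139)/(6 - (8*(-6) - 3)²) = (132/(0 + 4) + 139)/(6 - (-48 - 3)²) = (132/4 + 139)/(6 - 1*(-51)²) = (132*(¼) + 139)/(6 - 1*2601) = (33 + 139)/(6 - 2601) = 172/(-2595) = 172*(-1/2595) = -172/2595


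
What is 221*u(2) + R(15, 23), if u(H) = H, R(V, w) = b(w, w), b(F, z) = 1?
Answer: 443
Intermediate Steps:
R(V, w) = 1
221*u(2) + R(15, 23) = 221*2 + 1 = 442 + 1 = 443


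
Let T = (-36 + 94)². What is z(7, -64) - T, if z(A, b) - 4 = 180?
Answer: -3180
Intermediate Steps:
z(A, b) = 184 (z(A, b) = 4 + 180 = 184)
T = 3364 (T = 58² = 3364)
z(7, -64) - T = 184 - 1*3364 = 184 - 3364 = -3180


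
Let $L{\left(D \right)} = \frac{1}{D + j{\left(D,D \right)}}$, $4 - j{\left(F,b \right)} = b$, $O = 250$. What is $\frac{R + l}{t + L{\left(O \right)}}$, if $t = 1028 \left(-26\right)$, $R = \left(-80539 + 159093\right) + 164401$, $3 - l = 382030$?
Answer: $\frac{556288}{106911} \approx 5.2033$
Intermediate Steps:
$l = -382027$ ($l = 3 - 382030 = -382027$)
$j{\left(F,b \right)} = 4 - b$
$L{\left(D \right)} = \frac{1}{4}$ ($L{\left(D \right)} = \frac{1}{D - \left(-4 + D\right)} = \frac{1}{4}$)
$R = 242955$ ($R = 78554 + 164401 = 242955$)
$t = -26728$
$\frac{R + l}{t + L{\left(O \right)}} = \frac{242955 - 382027}{-26728 + \frac{1}{4}} = - \frac{139072}{- \frac{106911}{4}} = \left(-139072\right) \left(- \frac{4}{106911}\right) = \frac{556288}{106911}$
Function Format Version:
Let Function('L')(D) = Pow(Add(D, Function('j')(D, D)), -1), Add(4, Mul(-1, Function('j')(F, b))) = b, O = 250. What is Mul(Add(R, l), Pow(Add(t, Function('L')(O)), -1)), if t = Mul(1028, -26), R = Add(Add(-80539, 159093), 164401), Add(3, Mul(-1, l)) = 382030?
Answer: Rational(556288, 106911) ≈ 5.2033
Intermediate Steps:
l = -382027 (l = Add(3, Mul(-1, 382030)) = Add(3, -382030) = -382027)
Function('j')(F, b) = Add(4, Mul(-1, b))
Function('L')(D) = Rational(1, 4) (Function('L')(D) = Pow(Add(D, Add(4, Mul(-1, D))), -1) = Pow(4, -1) = Rational(1, 4))
R = 242955 (R = Add(78554, 164401) = 242955)
t = -26728
Mul(Add(R, l), Pow(Add(t, Function('L')(O)), -1)) = Mul(Add(242955, -382027), Pow(Add(-26728, Rational(1, 4)), -1)) = Mul(-139072, Pow(Rational(-106911, 4), -1)) = Mul(-139072, Rational(-4, 106911)) = Rational(556288, 106911)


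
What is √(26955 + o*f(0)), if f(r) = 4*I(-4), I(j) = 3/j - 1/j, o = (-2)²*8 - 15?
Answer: √26921 ≈ 164.08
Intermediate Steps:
o = 17 (o = 4*8 - 15 = 32 - 15 = 17)
I(j) = 2/j
f(r) = -2 (f(r) = 4*(2/(-4)) = 4*(2*(-¼)) = 4*(-½) = -2)
√(26955 + o*f(0)) = √(26955 + 17*(-2)) = √(26955 - 34) = √26921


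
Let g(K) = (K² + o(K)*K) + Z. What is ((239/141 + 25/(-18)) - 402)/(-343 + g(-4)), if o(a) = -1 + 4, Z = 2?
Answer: 339833/285102 ≈ 1.1920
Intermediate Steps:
o(a) = 3
g(K) = 2 + K² + 3*K (g(K) = (K² + 3*K) + 2 = 2 + K² + 3*K)
((239/141 + 25/(-18)) - 402)/(-343 + g(-4)) = ((239/141 + 25/(-18)) - 402)/(-343 + (2 + (-4)² + 3*(-4))) = ((239*(1/141) + 25*(-1/18)) - 402)/(-343 + (2 + 16 - 12)) = ((239/141 - 25/18) - 402)/(-343 + 6) = (259/846 - 402)/(-337) = -339833/846*(-1/337) = 339833/285102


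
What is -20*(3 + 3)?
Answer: -120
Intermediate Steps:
-20*(3 + 3) = -20*6 = -120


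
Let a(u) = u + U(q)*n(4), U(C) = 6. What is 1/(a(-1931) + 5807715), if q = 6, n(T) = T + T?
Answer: 1/5805832 ≈ 1.7224e-7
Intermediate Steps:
n(T) = 2*T
a(u) = 48 + u (a(u) = u + 6*(2*4) = u + 6*8 = u + 48 = 48 + u)
1/(a(-1931) + 5807715) = 1/((48 - 1931) + 5807715) = 1/(-1883 + 5807715) = 1/5805832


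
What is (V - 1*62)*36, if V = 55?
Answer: -252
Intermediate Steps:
(V - 1*62)*36 = (55 - 1*62)*36 = (55 - 62)*36 = -7*36 = -252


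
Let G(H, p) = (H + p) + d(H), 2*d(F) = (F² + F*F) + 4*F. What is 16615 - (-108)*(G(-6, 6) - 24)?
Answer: 16615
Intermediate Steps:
d(F) = F² + 2*F (d(F) = ((F² + F*F) + 4*F)/2 = ((F² + F²) + 4*F)/2 = (2*F² + 4*F)/2 = F² + 2*F)
G(H, p) = H + p + H*(2 + H) (G(H, p) = (H + p) + H*(2 + H) = H + p + H*(2 + H))
16615 - (-108)*(G(-6, 6) - 24) = 16615 - (-108)*((-6 + 6 - 6*(2 - 6)) - 24) = 16615 - (-108)*((-6 + 6 - 6*(-4)) - 24) = 16615 - (-108)*((-6 + 6 + 24) - 24) = 16615 - (-108)*(24 - 24) = 16615 - (-108)*0 = 16615 - 1*0 = 16615 + 0 = 16615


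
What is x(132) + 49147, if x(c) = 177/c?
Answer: 2162527/44 ≈ 49148.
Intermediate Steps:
x(132) + 49147 = 177/132 + 49147 = 177*(1/132) + 49147 = 59/44 + 49147 = 2162527/44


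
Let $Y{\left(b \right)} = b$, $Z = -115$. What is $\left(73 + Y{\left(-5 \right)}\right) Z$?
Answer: $-7820$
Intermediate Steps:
$\left(73 + Y{\left(-5 \right)}\right) Z = \left(73 - 5\right) \left(-115\right) = 68 \left(-115\right) = -7820$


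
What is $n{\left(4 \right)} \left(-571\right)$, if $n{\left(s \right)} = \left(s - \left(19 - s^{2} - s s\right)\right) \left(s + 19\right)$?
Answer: $-223261$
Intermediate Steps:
$n{\left(s \right)} = \left(19 + s\right) \left(-19 + s + 2 s^{2}\right)$ ($n{\left(s \right)} = \left(s + \left(\left(s^{2} + s^{2}\right) - 19\right)\right) \left(19 + s\right) = \left(s + \left(2 s^{2} - 19\right)\right) \left(19 + s\right) = \left(s + \left(-19 + 2 s^{2}\right)\right) \left(19 + s\right) = \left(-19 + s + 2 s^{2}\right) \left(19 + s\right) = \left(19 + s\right) \left(-19 + s + 2 s^{2}\right)$)
$n{\left(4 \right)} \left(-571\right) = \left(-361 + 2 \cdot 4^{3} + 39 \cdot 4^{2}\right) \left(-571\right) = \left(-361 + 2 \cdot 64 + 39 \cdot 16\right) \left(-571\right) = \left(-361 + 128 + 624\right) \left(-571\right) = 391 \left(-571\right) = -223261$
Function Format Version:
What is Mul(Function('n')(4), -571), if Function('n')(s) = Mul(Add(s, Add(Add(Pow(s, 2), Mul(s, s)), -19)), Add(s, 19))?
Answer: -223261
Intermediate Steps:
Function('n')(s) = Mul(Add(19, s), Add(-19, s, Mul(2, Pow(s, 2)))) (Function('n')(s) = Mul(Add(s, Add(Add(Pow(s, 2), Pow(s, 2)), -19)), Add(19, s)) = Mul(Add(s, Add(Mul(2, Pow(s, 2)), -19)), Add(19, s)) = Mul(Add(s, Add(-19, Mul(2, Pow(s, 2)))), Add(19, s)) = Mul(Add(-19, s, Mul(2, Pow(s, 2))), Add(19, s)) = Mul(Add(19, s), Add(-19, s, Mul(2, Pow(s, 2)))))
Mul(Function('n')(4), -571) = Mul(Add(-361, Mul(2, Pow(4, 3)), Mul(39, Pow(4, 2))), -571) = Mul(Add(-361, Mul(2, 64), Mul(39, 16)), -571) = Mul(Add(-361, 128, 624), -571) = Mul(391, -571) = -223261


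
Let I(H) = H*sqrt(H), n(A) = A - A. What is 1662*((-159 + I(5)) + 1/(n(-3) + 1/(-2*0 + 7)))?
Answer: -252624 + 8310*sqrt(5) ≈ -2.3404e+5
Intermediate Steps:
n(A) = 0
I(H) = H**(3/2)
1662*((-159 + I(5)) + 1/(n(-3) + 1/(-2*0 + 7))) = 1662*((-159 + 5**(3/2)) + 1/(0 + 1/(-2*0 + 7))) = 1662*((-159 + 5*sqrt(5)) + 1/(0 + 1/(0 + 7))) = 1662*((-159 + 5*sqrt(5)) + 1/(0 + 1/7)) = 1662*((-159 + 5*sqrt(5)) + 1/(1/7)) = 1662*((-159 + 5*sqrt(5)) + 7) = 1662*(-152 + 5*sqrt(5)) = -252624 + 8310*sqrt(5)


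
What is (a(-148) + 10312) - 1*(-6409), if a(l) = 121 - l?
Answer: 16990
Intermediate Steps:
(a(-148) + 10312) - 1*(-6409) = ((121 - 1*(-148)) + 10312) - 1*(-6409) = ((121 + 148) + 10312) + 6409 = (269 + 10312) + 6409 = 10581 + 6409 = 16990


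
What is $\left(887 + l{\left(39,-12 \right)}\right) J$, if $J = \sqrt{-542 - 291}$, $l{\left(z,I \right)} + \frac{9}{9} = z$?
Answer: $6475 i \sqrt{17} \approx 26697.0 i$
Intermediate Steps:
$l{\left(z,I \right)} = -1 + z$
$J = 7 i \sqrt{17}$ ($J = \sqrt{-833} = 7 i \sqrt{17} \approx 28.862 i$)
$\left(887 + l{\left(39,-12 \right)}\right) J = \left(887 + \left(-1 + 39\right)\right) 7 i \sqrt{17} = \left(887 + 38\right) 7 i \sqrt{17} = 925 \cdot 7 i \sqrt{17} = 6475 i \sqrt{17}$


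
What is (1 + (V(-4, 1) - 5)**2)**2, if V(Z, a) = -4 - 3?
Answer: 21025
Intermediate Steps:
V(Z, a) = -7
(1 + (V(-4, 1) - 5)**2)**2 = (1 + (-7 - 5)**2)**2 = (1 + (-12)**2)**2 = (1 + 144)**2 = 145**2 = 21025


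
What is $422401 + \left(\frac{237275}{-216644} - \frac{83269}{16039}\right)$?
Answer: $\frac{1467717345568555}{3474753116} \approx 4.2239 \cdot 10^{5}$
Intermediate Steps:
$422401 + \left(\frac{237275}{-216644} - \frac{83269}{16039}\right) = 422401 + \left(237275 \left(- \frac{1}{216644}\right) - \frac{83269}{16039}\right) = 422401 - \frac{21845382961}{3474753116} = \frac{1467717345568555}{3474753116}$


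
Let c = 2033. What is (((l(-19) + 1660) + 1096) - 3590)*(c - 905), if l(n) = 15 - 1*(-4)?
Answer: -919320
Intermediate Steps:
l(n) = 19 (l(n) = 15 + 4 = 19)
(((l(-19) + 1660) + 1096) - 3590)*(c - 905) = (((19 + 1660) + 1096) - 3590)*(2033 - 905) = ((1679 + 1096) - 3590)*1128 = (2775 - 3590)*1128 = -815*1128 = -919320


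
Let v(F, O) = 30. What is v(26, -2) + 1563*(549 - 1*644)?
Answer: -148455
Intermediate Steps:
v(26, -2) + 1563*(549 - 1*644) = 30 + 1563*(549 - 1*644) = 30 + 1563*(549 - 644) = 30 + 1563*(-95) = 30 - 148485 = -148455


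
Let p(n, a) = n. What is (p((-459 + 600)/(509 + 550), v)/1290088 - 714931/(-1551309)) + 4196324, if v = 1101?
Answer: 2964567980670517553531/706467769192776 ≈ 4.1963e+6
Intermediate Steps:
(p((-459 + 600)/(509 + 550), v)/1290088 - 714931/(-1551309)) + 4196324 = (((-459 + 600)/(509 + 550))/1290088 - 714931/(-1551309)) + 4196324 = ((141/1059)*(1/1290088) - 714931*(-1/1551309)) + 4196324 = ((141*(1/1059))*(1/1290088) + 714931/1551309) + 4196324 = ((47/353)*(1/1290088) + 714931/1551309) + 4196324 = (47/455401064 + 714931/1551309) + 4196324 = 325580410998107/706467769192776 + 4196324 = 2964567980670517553531/706467769192776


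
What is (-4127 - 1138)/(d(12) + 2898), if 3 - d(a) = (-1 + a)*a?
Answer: -135/71 ≈ -1.9014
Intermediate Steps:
d(a) = 3 - a*(-1 + a) (d(a) = 3 - (-1 + a)*a = 3 - a*(-1 + a))
(-4127 - 1138)/(d(12) + 2898) = (-4127 - 1138)/((3 + 12 - 1*12**2) + 2898) = -5265/((3 + 12 - 1*144) + 2898) = -5265/((3 + 12 - 144) + 2898) = -5265/(-129 + 2898) = -5265/2769 = -5265*1/2769 = -135/71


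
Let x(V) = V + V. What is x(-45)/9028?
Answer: -45/4514 ≈ -0.0099690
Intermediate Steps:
x(V) = 2*V
x(-45)/9028 = (2*(-45))/9028 = -90*1/9028 = -45/4514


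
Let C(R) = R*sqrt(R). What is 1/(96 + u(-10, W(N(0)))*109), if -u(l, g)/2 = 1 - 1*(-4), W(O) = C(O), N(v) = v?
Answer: -1/994 ≈ -0.0010060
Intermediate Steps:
C(R) = R**(3/2)
W(O) = O**(3/2)
u(l, g) = -10 (u(l, g) = -2*(1 - 1*(-4)) = -2*(1 + 4) = -2*5 = -10)
1/(96 + u(-10, W(N(0)))*109) = 1/(96 - 10*109) = 1/(96 - 1090) = 1/(-994) = -1/994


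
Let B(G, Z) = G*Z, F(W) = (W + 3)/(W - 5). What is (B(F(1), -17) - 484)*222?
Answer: -103674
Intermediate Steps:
F(W) = (3 + W)/(-5 + W)
(B(F(1), -17) - 484)*222 = (((3 + 1)/(-5 + 1))*(-17) - 484)*222 = ((4/(-4))*(-17) - 484)*222 = (-1/4*4*(-17) - 484)*222 = (-1*(-17) - 484)*222 = (17 - 484)*222 = -467*222 = -103674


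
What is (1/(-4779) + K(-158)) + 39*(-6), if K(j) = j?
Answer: -1873369/4779 ≈ -392.00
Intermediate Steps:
(1/(-4779) + K(-158)) + 39*(-6) = (1/(-4779) - 158) + 39*(-6) = (-1/4779 - 158) - 234 = -755083/4779 - 234 = -1873369/4779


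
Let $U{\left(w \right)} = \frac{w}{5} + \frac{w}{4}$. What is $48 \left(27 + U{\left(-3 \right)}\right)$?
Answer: $\frac{6156}{5} \approx 1231.2$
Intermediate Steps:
$U{\left(w \right)} = \frac{9 w}{20}$ ($U{\left(w \right)} = w \frac{1}{5} + w \frac{1}{4} = \frac{w}{5} + \frac{w}{4} = \frac{9 w}{20}$)
$48 \left(27 + U{\left(-3 \right)}\right) = 48 \left(27 + \frac{9}{20} \left(-3\right)\right) = 48 \left(27 - \frac{27}{20}\right) = 48 \cdot \frac{513}{20} = \frac{6156}{5}$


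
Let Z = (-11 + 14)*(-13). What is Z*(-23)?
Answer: 897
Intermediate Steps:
Z = -39 (Z = 3*(-13) = -39)
Z*(-23) = -39*(-23) = 897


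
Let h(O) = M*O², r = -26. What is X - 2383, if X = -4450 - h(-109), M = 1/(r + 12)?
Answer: -83781/14 ≈ -5984.4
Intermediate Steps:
M = -1/14 (M = 1/(-26 + 12) = 1/(-14) = -1/14 ≈ -0.071429)
h(O) = -O²/14
X = -50419/14 (X = -4450 - (-1)*(-109)²/14 = -4450 - (-1)*11881/14 = -4450 - 1*(-11881/14) = -4450 + 11881/14 = -50419/14 ≈ -3601.4)
X - 2383 = -50419/14 - 2383 = -83781/14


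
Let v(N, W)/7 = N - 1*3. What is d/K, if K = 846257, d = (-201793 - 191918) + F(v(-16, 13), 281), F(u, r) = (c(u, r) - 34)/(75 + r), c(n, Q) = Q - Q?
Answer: -70080575/150633746 ≈ -0.46524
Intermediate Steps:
c(n, Q) = 0
v(N, W) = -21 + 7*N (v(N, W) = 7*(N - 1*3) = 7*(N - 3) = 7*(-3 + N) = -21 + 7*N)
F(u, r) = -34/(75 + r) (F(u, r) = (0 - 34)/(75 + r) = -34/(75 + r))
d = -70080575/178 (d = (-201793 - 191918) - 34/(75 + 281) = -393711 - 34/356 = -393711 - 34*1/356 = -393711 - 17/178 = -70080575/178 ≈ -3.9371e+5)
d/K = -70080575/178/846257 = -70080575/178*1/846257 = -70080575/150633746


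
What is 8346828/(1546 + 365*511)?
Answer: 2782276/62687 ≈ 44.384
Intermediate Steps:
8346828/(1546 + 365*511) = 8346828/(1546 + 186515) = 8346828/188061 = 8346828*(1/188061) = 2782276/62687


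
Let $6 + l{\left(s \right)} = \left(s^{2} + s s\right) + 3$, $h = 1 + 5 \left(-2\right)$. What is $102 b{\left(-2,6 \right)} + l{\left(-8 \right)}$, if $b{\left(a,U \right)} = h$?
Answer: $-793$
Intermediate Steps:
$h = -9$ ($h = 1 - 10 = -9$)
$l{\left(s \right)} = -3 + 2 s^{2}$ ($l{\left(s \right)} = -6 + \left(\left(s^{2} + s s\right) + 3\right) = -6 + \left(\left(s^{2} + s^{2}\right) + 3\right) = -6 + \left(2 s^{2} + 3\right) = -6 + \left(3 + 2 s^{2}\right) = -3 + 2 s^{2}$)
$b{\left(a,U \right)} = -9$
$102 b{\left(-2,6 \right)} + l{\left(-8 \right)} = 102 \left(-9\right) - \left(3 - 2 \left(-8\right)^{2}\right) = -918 + \left(-3 + 2 \cdot 64\right) = -918 + \left(-3 + 128\right) = -918 + 125 = -793$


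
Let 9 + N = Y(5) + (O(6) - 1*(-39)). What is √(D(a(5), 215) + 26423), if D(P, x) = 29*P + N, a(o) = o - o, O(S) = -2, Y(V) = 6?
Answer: √26457 ≈ 162.66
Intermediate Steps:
N = 34 (N = -9 + (6 + (-2 - 1*(-39))) = -9 + (6 + (-2 + 39)) = -9 + (6 + 37) = -9 + 43 = 34)
a(o) = 0
D(P, x) = 34 + 29*P (D(P, x) = 29*P + 34 = 34 + 29*P)
√(D(a(5), 215) + 26423) = √((34 + 29*0) + 26423) = √((34 + 0) + 26423) = √(34 + 26423) = √26457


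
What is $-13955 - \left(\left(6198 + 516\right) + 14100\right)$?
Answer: $-34769$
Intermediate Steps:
$-13955 - \left(\left(6198 + 516\right) + 14100\right) = -13955 - \left(6714 + 14100\right) = -13955 - 20814 = -34769$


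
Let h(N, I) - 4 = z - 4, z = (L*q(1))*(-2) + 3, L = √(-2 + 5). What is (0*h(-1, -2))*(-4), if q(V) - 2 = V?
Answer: 0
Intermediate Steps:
q(V) = 2 + V
L = √3 ≈ 1.7320
z = 3 - 6*√3 (z = (√3*(2 + 1))*(-2) + 3 = (√3*3)*(-2) + 3 = (3*√3)*(-2) + 3 = -6*√3 + 3 = 3 - 6*√3 ≈ -7.3923)
h(N, I) = 3 - 6*√3 (h(N, I) = 4 + ((3 - 6*√3) - 4) = 4 + (-1 - 6*√3) = 3 - 6*√3)
(0*h(-1, -2))*(-4) = (0*(3 - 6*√3))*(-4) = 0*(-4) = 0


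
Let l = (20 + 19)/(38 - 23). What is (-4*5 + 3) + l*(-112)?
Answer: -1541/5 ≈ -308.20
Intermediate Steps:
l = 13/5 (l = 39/15 = 39*(1/15) = 13/5 ≈ 2.6000)
(-4*5 + 3) + l*(-112) = (-4*5 + 3) + (13/5)*(-112) = (-20 + 3) - 1456/5 = -17 - 1456/5 = -1541/5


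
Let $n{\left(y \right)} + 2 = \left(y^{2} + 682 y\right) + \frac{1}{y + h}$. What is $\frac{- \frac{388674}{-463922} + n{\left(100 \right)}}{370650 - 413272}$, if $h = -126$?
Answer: $- \frac{471615864029}{257052685292} \approx -1.8347$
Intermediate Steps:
$n{\left(y \right)} = -2 + y^{2} + \frac{1}{-126 + y} + 682 y$ ($n{\left(y \right)} = -2 + \left(\left(y^{2} + 682 y\right) + \frac{1}{y - 126}\right) = -2 + \left(\left(y^{2} + 682 y\right) + \frac{1}{-126 + y}\right) = -2 + \left(y^{2} + \frac{1}{-126 + y} + 682 y\right) = -2 + y^{2} + \frac{1}{-126 + y} + 682 y$)
$\frac{- \frac{388674}{-463922} + n{\left(100 \right)}}{370650 - 413272} = \frac{- \frac{388674}{-463922} + \frac{253 + 100^{3} - 8593400 + 556 \cdot 100^{2}}{-126 + 100}}{370650 - 413272} = \frac{\left(-388674\right) \left(- \frac{1}{463922}\right) + \frac{253 + 1000000 - 8593400 + 556 \cdot 10000}{-26}}{-42622} = \left(\frac{194337}{231961} - \frac{253 + 1000000 - 8593400 + 5560000}{26}\right) \left(- \frac{1}{42622}\right) = \left(\frac{194337}{231961} - - \frac{2033147}{26}\right) \left(- \frac{1}{42622}\right) = \left(\frac{194337}{231961} + \frac{2033147}{26}\right) \left(- \frac{1}{42622}\right) = \frac{471615864029}{6030986} \left(- \frac{1}{42622}\right) = - \frac{471615864029}{257052685292}$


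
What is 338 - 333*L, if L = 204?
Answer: -67594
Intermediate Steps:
338 - 333*L = 338 - 333*204 = 338 - 67932 = -67594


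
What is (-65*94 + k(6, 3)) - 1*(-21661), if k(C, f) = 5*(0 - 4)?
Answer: 15531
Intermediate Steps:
k(C, f) = -20 (k(C, f) = 5*(-4) = -20)
(-65*94 + k(6, 3)) - 1*(-21661) = (-65*94 - 20) - 1*(-21661) = (-6110 - 20) + 21661 = -6130 + 21661 = 15531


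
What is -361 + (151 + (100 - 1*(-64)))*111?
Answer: 34604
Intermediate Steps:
-361 + (151 + (100 - 1*(-64)))*111 = -361 + (151 + (100 + 64))*111 = -361 + (151 + 164)*111 = -361 + 315*111 = -361 + 34965 = 34604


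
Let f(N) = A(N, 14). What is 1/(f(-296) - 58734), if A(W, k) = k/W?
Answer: -148/8692639 ≈ -1.7026e-5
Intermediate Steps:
f(N) = 14/N
1/(f(-296) - 58734) = 1/(14/(-296) - 58734) = 1/(14*(-1/296) - 58734) = 1/(-7/148 - 58734) = 1/(-8692639/148) = -148/8692639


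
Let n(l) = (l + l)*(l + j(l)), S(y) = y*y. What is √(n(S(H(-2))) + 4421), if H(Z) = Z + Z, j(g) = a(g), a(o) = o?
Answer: 33*√5 ≈ 73.790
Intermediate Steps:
j(g) = g
H(Z) = 2*Z
S(y) = y²
n(l) = 4*l² (n(l) = (l + l)*(l + l) = (2*l)*(2*l) = 4*l²)
√(n(S(H(-2))) + 4421) = √(4*((2*(-2))²)² + 4421) = √(4*((-4)²)² + 4421) = √(4*16² + 4421) = √(4*256 + 4421) = √(1024 + 4421) = √5445 = 33*√5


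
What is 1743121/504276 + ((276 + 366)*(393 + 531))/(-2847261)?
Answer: 1554659961391/478601796012 ≈ 3.2483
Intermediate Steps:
1743121/504276 + ((276 + 366)*(393 + 531))/(-2847261) = 1743121*(1/504276) + (642*924)*(-1/2847261) = 1743121/504276 + 593208*(-1/2847261) = 1743121/504276 - 197736/949087 = 1554659961391/478601796012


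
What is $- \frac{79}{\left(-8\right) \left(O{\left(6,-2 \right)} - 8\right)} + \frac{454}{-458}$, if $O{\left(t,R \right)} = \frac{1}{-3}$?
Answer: $- \frac{99673}{45800} \approx -2.1763$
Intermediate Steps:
$O{\left(t,R \right)} = - \frac{1}{3}$
$- \frac{79}{\left(-8\right) \left(O{\left(6,-2 \right)} - 8\right)} + \frac{454}{-458} = - \frac{79}{\left(-8\right) \left(- \frac{1}{3} - 8\right)} + \frac{454}{-458} = - \frac{79}{\left(-8\right) \left(- \frac{25}{3}\right)} + 454 \left(- \frac{1}{458}\right) = - \frac{79}{\frac{200}{3}} - \frac{227}{229} = \left(-79\right) \frac{3}{200} - \frac{227}{229} = - \frac{237}{200} - \frac{227}{229} = - \frac{99673}{45800}$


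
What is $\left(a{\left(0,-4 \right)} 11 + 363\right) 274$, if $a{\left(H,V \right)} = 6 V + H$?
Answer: $27126$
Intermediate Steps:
$a{\left(H,V \right)} = H + 6 V$
$\left(a{\left(0,-4 \right)} 11 + 363\right) 274 = \left(\left(0 + 6 \left(-4\right)\right) 11 + 363\right) 274 = \left(\left(0 - 24\right) 11 + 363\right) 274 = \left(\left(-24\right) 11 + 363\right) 274 = \left(-264 + 363\right) 274 = 99 \cdot 274 = 27126$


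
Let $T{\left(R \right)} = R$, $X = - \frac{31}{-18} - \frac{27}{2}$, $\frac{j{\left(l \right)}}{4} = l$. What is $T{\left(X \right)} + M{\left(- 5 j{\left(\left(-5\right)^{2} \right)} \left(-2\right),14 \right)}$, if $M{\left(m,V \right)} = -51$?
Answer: $- \frac{565}{9} \approx -62.778$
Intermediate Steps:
$j{\left(l \right)} = 4 l$
$X = - \frac{106}{9}$ ($X = \left(-31\right) \left(- \frac{1}{18}\right) - \frac{27}{2} = \frac{31}{18} - \frac{27}{2} = - \frac{106}{9} \approx -11.778$)
$T{\left(X \right)} + M{\left(- 5 j{\left(\left(-5\right)^{2} \right)} \left(-2\right),14 \right)} = - \frac{106}{9} - 51 = - \frac{565}{9}$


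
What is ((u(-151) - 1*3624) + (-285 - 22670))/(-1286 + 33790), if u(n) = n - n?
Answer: -26579/32504 ≈ -0.81771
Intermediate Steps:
u(n) = 0
((u(-151) - 1*3624) + (-285 - 22670))/(-1286 + 33790) = ((0 - 1*3624) + (-285 - 22670))/(-1286 + 33790) = ((0 - 3624) - 22955)/32504 = (-3624 - 22955)*(1/32504) = -26579*1/32504 = -26579/32504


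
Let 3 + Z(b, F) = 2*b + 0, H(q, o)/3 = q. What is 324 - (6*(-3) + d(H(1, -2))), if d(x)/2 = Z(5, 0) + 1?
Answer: 326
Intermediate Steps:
H(q, o) = 3*q
Z(b, F) = -3 + 2*b (Z(b, F) = -3 + (2*b + 0) = -3 + 2*b)
d(x) = 16 (d(x) = 2*((-3 + 2*5) + 1) = 2*((-3 + 10) + 1) = 2*(7 + 1) = 2*8 = 16)
324 - (6*(-3) + d(H(1, -2))) = 324 - (6*(-3) + 16) = 324 - (-18 + 16) = 324 - 1*(-2) = 324 + 2 = 326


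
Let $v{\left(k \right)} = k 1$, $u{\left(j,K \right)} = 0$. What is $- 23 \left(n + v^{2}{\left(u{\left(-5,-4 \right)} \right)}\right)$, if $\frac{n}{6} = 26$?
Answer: $-3588$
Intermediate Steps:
$n = 156$ ($n = 6 \cdot 26 = 156$)
$v{\left(k \right)} = k$
$- 23 \left(n + v^{2}{\left(u{\left(-5,-4 \right)} \right)}\right) = - 23 \left(156 + 0^{2}\right) = - 23 \left(156 + 0\right) = \left(-23\right) 156 = -3588$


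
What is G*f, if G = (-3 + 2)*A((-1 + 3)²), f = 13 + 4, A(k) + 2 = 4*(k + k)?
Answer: -510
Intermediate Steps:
A(k) = -2 + 8*k (A(k) = -2 + 4*(k + k) = -2 + 4*(2*k) = -2 + 8*k)
f = 17
G = -30 (G = (-3 + 2)*(-2 + 8*(-1 + 3)²) = -(-2 + 8*2²) = -(-2 + 8*4) = -(-2 + 32) = -1*30 = -30)
G*f = -30*17 = -510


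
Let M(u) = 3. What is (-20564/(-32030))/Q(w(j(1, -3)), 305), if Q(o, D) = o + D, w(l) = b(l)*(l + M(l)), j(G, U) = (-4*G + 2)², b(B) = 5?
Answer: 5141/2722550 ≈ 0.0018883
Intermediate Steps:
j(G, U) = (2 - 4*G)²
w(l) = 15 + 5*l (w(l) = 5*(l + 3) = 5*(3 + l) = 15 + 5*l)
Q(o, D) = D + o
(-20564/(-32030))/Q(w(j(1, -3)), 305) = (-20564/(-32030))/(305 + (15 + 5*(4*(-1 + 2*1)²))) = (-20564*(-1/32030))/(305 + (15 + 5*(4*(-1 + 2)²))) = 10282/(16015*(305 + (15 + 5*(4*1²)))) = 10282/(16015*(305 + (15 + 5*(4*1)))) = 10282/(16015*(305 + (15 + 5*4))) = 10282/(16015*(305 + (15 + 20))) = 10282/(16015*(305 + 35)) = (10282/16015)/340 = (10282/16015)*(1/340) = 5141/2722550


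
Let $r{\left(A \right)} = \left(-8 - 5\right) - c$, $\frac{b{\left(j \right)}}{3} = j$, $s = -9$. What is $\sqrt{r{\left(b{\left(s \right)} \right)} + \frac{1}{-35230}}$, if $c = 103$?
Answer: $\frac{i \sqrt{143973771630}}{35230} \approx 10.77 i$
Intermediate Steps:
$b{\left(j \right)} = 3 j$
$r{\left(A \right)} = -116$ ($r{\left(A \right)} = \left(-8 - 5\right) - 103 = -13 - 103 = -116$)
$\sqrt{r{\left(b{\left(s \right)} \right)} + \frac{1}{-35230}} = \sqrt{-116 + \frac{1}{-35230}} = \sqrt{-116 - \frac{1}{35230}} = \sqrt{- \frac{4086681}{35230}} = \frac{i \sqrt{143973771630}}{35230}$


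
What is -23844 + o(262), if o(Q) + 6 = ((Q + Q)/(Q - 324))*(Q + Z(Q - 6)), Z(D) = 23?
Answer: -814020/31 ≈ -26259.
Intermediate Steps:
o(Q) = -6 + 2*Q*(23 + Q)/(-324 + Q) (o(Q) = -6 + ((Q + Q)/(Q - 324))*(Q + 23) = -6 + ((2*Q)/(-324 + Q))*(23 + Q) = -6 + (2*Q/(-324 + Q))*(23 + Q) = -6 + 2*Q*(23 + Q)/(-324 + Q))
-23844 + o(262) = -23844 + 2*(972 + 262² + 20*262)/(-324 + 262) = -23844 + 2*(972 + 68644 + 5240)/(-62) = -23844 + 2*(-1/62)*74856 = -23844 - 74856/31 = -814020/31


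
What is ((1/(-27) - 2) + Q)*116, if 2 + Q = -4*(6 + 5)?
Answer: -150452/27 ≈ -5572.3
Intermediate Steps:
Q = -46 (Q = -2 - 4*(6 + 5) = -2 - 4*11 = -2 - 44 = -46)
((1/(-27) - 2) + Q)*116 = ((1/(-27) - 2) - 46)*116 = ((-1/27 - 2) - 46)*116 = (-55/27 - 46)*116 = -1297/27*116 = -150452/27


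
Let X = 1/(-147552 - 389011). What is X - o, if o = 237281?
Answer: -127316205204/536563 ≈ -2.3728e+5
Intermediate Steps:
X = -1/536563 (X = 1/(-536563) = -1/536563 ≈ -1.8637e-6)
X - o = -1/536563 - 1*237281 = -1/536563 - 237281 = -127316205204/536563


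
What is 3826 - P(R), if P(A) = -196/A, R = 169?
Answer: 646790/169 ≈ 3827.2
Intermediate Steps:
3826 - P(R) = 3826 - (-196)/169 = 3826 - 1*(-196/169) = 3826 + 196/169 = 646790/169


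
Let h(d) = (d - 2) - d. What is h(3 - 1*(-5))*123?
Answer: -246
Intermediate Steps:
h(d) = -2 (h(d) = (-2 + d) - d = -2)
h(3 - 1*(-5))*123 = -2*123 = -246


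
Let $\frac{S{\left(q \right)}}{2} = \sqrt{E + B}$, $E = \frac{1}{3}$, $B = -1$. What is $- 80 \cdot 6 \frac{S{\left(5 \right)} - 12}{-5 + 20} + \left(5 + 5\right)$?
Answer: $394 - \frac{64 i \sqrt{6}}{3} \approx 394.0 - 52.256 i$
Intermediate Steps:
$E = \frac{1}{3} \approx 0.33333$
$S{\left(q \right)} = \frac{2 i \sqrt{6}}{3}$ ($S{\left(q \right)} = 2 \sqrt{\frac{1}{3} - 1} = 2 \sqrt{- \frac{2}{3}} = 2 \frac{i \sqrt{6}}{3} = \frac{2 i \sqrt{6}}{3}$)
$- 80 \cdot 6 \frac{S{\left(5 \right)} - 12}{-5 + 20} + \left(5 + 5\right) = - 80 \cdot 6 \frac{\frac{2 i \sqrt{6}}{3} - 12}{-5 + 20} + \left(5 + 5\right) = - 80 \cdot 6 \frac{-12 + \frac{2 i \sqrt{6}}{3}}{15} + 10 = - 80 \cdot 6 \left(-12 + \frac{2 i \sqrt{6}}{3}\right) \frac{1}{15} + 10 = - 80 \cdot 6 \left(- \frac{4}{5} + \frac{2 i \sqrt{6}}{45}\right) + 10 = - 80 \left(- \frac{24}{5} + \frac{4 i \sqrt{6}}{15}\right) + 10 = \left(384 - \frac{64 i \sqrt{6}}{3}\right) + 10 = 394 - \frac{64 i \sqrt{6}}{3}$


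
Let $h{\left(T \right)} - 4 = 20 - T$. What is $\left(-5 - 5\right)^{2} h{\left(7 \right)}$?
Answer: $1700$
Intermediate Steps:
$h{\left(T \right)} = 24 - T$ ($h{\left(T \right)} = 4 - \left(-20 + T\right) = 24 - T$)
$\left(-5 - 5\right)^{2} h{\left(7 \right)} = \left(-5 - 5\right)^{2} \left(24 - 7\right) = \left(-10\right)^{2} \left(24 - 7\right) = 100 \cdot 17 = 1700$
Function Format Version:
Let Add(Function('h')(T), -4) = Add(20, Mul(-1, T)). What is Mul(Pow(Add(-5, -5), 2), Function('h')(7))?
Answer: 1700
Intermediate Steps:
Function('h')(T) = Add(24, Mul(-1, T)) (Function('h')(T) = Add(4, Add(20, Mul(-1, T))) = Add(24, Mul(-1, T)))
Mul(Pow(Add(-5, -5), 2), Function('h')(7)) = Mul(Pow(Add(-5, -5), 2), Add(24, Mul(-1, 7))) = Mul(Pow(-10, 2), Add(24, -7)) = Mul(100, 17) = 1700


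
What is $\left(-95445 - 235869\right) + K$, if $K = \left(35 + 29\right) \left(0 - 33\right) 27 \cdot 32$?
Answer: $-2156082$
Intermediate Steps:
$K = -1824768$ ($K = 64 \left(-33\right) 27 \cdot 32 = \left(-2112\right) 27 \cdot 32 = \left(-57024\right) 32 = -1824768$)
$\left(-95445 - 235869\right) + K = \left(-95445 - 235869\right) - 1824768 = -331314 - 1824768 = -2156082$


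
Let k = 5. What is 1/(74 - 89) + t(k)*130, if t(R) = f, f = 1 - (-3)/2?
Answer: 4874/15 ≈ 324.93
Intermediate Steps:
f = 5/2 (f = 1 - (-3)/2 = 1 - 1*(-3/2) = 1 + 3/2 = 5/2 ≈ 2.5000)
t(R) = 5/2
1/(74 - 89) + t(k)*130 = 1/(74 - 89) + (5/2)*130 = 1/(-15) + 325 = -1/15 + 325 = 4874/15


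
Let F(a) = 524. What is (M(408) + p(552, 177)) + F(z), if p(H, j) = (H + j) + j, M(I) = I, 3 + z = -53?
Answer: 1838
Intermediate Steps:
z = -56 (z = -3 - 53 = -56)
p(H, j) = H + 2*j
(M(408) + p(552, 177)) + F(z) = (408 + (552 + 2*177)) + 524 = (408 + (552 + 354)) + 524 = (408 + 906) + 524 = 1314 + 524 = 1838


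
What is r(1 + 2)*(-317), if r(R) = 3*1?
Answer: -951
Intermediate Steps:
r(R) = 3
r(1 + 2)*(-317) = 3*(-317) = -951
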